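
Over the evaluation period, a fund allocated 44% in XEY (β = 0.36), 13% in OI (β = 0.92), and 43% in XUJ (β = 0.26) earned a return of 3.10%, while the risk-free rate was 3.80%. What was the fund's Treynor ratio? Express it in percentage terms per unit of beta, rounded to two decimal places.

-1.80%

β_P = 0.44×0.36 + 0.13×0.92 + 0.43×0.26 = 0.3898
Treynor = (R_P − R_f) / β_P = (3.10% − 3.80%) / 0.3898 = -0.70% / 0.3898 = -1.80%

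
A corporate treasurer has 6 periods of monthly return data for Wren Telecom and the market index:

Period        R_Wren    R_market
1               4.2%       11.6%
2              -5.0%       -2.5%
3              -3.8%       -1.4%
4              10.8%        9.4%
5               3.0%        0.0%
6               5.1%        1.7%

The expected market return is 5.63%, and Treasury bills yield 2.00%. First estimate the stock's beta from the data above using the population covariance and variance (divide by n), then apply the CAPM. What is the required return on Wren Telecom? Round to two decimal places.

4.73%

Mean R_i = (4.2 − 5.0 − 3.8 + 10.8 + 3.0 + 5.1) / 6 = 2.3833%
Mean R_m = (11.6 − 2.5 − 1.4 + 9.4 + 0.0 + 1.7) / 6 = 3.1333%
Σ(R_i − R̄_i)(R_m − R̄_m) = 131.9233  ⇒  Cov = 131.9233 / 6 = 21.9872
Σ(R_m − R̄_m)² = 175.1133  ⇒  Var(R_m) = 175.1133 / 6 = 29.1856
β = Cov / Var(R_m) = 21.9872 / 29.1856 = 0.7534
MRP = 5.63% − 2.00% = 3.63%
E(R) = R_f + β × MRP = 2.00% + 0.7534 × 3.63% = 4.73%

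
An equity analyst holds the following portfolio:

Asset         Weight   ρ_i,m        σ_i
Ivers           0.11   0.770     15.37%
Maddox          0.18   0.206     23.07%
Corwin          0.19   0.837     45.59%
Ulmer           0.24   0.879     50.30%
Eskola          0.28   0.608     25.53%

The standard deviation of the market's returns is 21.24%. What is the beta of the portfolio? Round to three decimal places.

1.147

β_Ivers = 0.770 × 15.37% / 21.24% = 0.5572
β_Maddox = 0.206 × 23.07% / 21.24% = 0.2237
β_Corwin = 0.837 × 45.59% / 21.24% = 1.7966
β_Ulmer = 0.879 × 50.30% / 21.24% = 2.0816
β_Eskola = 0.608 × 25.53% / 21.24% = 0.7308
β_P = Σ w_i β_i = 0.11×0.5572 + 0.18×0.2237 + 0.19×1.7966 + 0.24×2.0816 + 0.28×0.7308 = 1.1471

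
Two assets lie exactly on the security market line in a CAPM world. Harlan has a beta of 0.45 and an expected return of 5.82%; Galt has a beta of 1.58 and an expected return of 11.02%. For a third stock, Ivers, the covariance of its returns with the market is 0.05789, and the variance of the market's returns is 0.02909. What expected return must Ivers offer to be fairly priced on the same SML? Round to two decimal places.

12.91%

MRP = (11.02% − 5.82%) / (1.58 − 0.45) = 4.6018%
R_f = 5.82% − 0.45 × 4.6018% = 3.7492%
β_Ivers = Cov / Var(R_m) = 0.05789 / 0.02909 = 1.9900
E(R_Ivers) = R_f + β × MRP = 3.7492% + 1.9900 × 4.6018% = 12.91%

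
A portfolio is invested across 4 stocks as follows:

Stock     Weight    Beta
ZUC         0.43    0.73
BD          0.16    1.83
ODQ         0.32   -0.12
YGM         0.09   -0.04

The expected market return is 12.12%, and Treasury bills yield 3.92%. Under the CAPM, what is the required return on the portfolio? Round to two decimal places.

8.55%

β_P = Σ w_i β_i = 0.43×0.73 + 0.16×1.83 + 0.32×-0.12 + 0.09×-0.04 = 0.5647
MRP = 12.12% − 3.92% = 8.20%
E(R_P) = R_f + β_P × MRP = 3.92% + 0.5647 × 8.20% = 8.55%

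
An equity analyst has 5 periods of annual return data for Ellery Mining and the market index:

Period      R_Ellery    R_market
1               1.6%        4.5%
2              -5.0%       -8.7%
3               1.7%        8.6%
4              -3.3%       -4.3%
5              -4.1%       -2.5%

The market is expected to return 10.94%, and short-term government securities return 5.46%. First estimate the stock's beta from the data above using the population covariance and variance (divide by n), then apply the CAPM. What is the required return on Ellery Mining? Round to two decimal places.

Mean R_i = (1.6 − 5.0 + 1.7 − 3.3 − 4.1) / 5 = -1.8200%
Mean R_m = (4.5 − 8.7 + 8.6 − 4.3 − 2.5) / 5 = -0.4800%
Σ(R_i − R̄_i)(R_m − R̄_m) = 85.3920  ⇒  Cov = 85.3920 / 5 = 17.0784
Σ(R_m − R̄_m)² = 193.4880  ⇒  Var(R_m) = 193.4880 / 5 = 38.6976
β = Cov / Var(R_m) = 17.0784 / 38.6976 = 0.4413
MRP = 10.94% − 5.46% = 5.48%
E(R) = R_f + β × MRP = 5.46% + 0.4413 × 5.48% = 7.88%

7.88%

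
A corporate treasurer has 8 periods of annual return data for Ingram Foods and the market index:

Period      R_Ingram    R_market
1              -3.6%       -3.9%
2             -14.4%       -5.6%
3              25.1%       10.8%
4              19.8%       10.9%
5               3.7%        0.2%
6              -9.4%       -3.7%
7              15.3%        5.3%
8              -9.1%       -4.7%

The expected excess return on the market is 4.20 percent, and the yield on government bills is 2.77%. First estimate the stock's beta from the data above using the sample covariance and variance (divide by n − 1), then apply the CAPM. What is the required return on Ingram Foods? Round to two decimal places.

Mean R_i = (-3.6 − 14.4 + 25.1 + 19.8 + 3.7 − 9.4 + 15.3 − 9.1) / 8 = 3.4250%
Mean R_m = (-3.9 − 5.6 + 10.8 + 10.9 + 0.2 − 3.7 + 5.3 − 4.7) / 8 = 1.1625%
Σ(R_i − R̄_i)(R_m − R̄_m) = 709.1075  ⇒  Cov = 709.1075 / 7 = 101.3011
Σ(R_m − R̄_m)² = 335.1188  ⇒  Var(R_m) = 335.1188 / 7 = 47.8741
β = Cov / Var(R_m) = 101.3011 / 47.8741 = 2.1160
E(R) = R_f + β × MRP = 2.77% + 2.1160 × 4.20% = 11.66%

11.66%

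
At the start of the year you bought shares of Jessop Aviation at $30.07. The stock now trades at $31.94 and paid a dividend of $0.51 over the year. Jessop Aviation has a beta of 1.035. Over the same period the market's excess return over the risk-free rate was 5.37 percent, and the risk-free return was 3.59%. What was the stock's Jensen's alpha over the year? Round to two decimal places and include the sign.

-1.23%

Realised HPR = (P1 + D1 − P0) / P0 = (31.94 + 0.51 − 30.07) / 30.07 = 2.38 / 30.07 = 7.9149%
CAPM required = R_f + β·MRP = 3.59% + 1.035 × 5.37% = 9.14795%
α = realised − required = 7.9149% − 9.14795% = -1.23%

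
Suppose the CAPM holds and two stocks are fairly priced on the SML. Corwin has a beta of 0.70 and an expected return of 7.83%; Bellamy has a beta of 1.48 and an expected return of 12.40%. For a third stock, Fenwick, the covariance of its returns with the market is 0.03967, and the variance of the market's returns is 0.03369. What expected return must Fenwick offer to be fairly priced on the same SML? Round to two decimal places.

MRP = (12.40% − 7.83%) / (1.48 − 0.70) = 5.8590%
R_f = 7.83% − 0.70 × 5.8590% = 3.7287%
β_Fenwick = Cov / Var(R_m) = 0.03967 / 0.03369 = 1.1775
E(R_Fenwick) = R_f + β × MRP = 3.7287% + 1.1775 × 5.8590% = 10.63%

10.63%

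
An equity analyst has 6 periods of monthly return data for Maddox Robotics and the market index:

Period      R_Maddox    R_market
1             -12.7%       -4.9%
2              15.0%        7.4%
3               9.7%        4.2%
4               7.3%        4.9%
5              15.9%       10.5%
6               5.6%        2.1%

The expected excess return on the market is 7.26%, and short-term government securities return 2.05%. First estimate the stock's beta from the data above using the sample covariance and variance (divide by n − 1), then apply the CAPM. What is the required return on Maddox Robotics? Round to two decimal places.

15.99%

Mean R_i = (-12.7 + 15.0 + 9.7 + 7.3 + 15.9 + 5.6) / 6 = 6.8000%
Mean R_m = (-4.9 + 7.4 + 4.2 + 4.9 + 10.5 + 2.1) / 6 = 4.0333%
Σ(R_i − R̄_i)(R_m − R̄_m) = 263.8900  ⇒  Cov = 263.8900 / 5 = 52.7780
Σ(R_m − R̄_m)² = 137.4733  ⇒  Var(R_m) = 137.4733 / 5 = 27.4947
β = Cov / Var(R_m) = 52.7780 / 27.4947 = 1.9196
E(R) = R_f + β × MRP = 2.05% + 1.9196 × 7.26% = 15.99%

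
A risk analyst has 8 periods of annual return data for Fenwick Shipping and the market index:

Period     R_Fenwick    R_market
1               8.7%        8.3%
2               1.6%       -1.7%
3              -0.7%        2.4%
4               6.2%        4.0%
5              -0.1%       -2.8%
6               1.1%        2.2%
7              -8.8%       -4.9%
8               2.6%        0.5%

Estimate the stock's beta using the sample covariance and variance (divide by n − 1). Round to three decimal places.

1.054

Mean R_i = (8.7 + 1.6 − 0.7 + 6.2 − 0.1 + 1.1 − 8.8 + 2.6) / 8 = 1.3250%
Mean R_m = (8.3 − 1.7 + 2.4 + 4.0 − 2.8 + 2.2 − 4.9 + 0.5) / 8 = 1.0000%
Σ(R_i − R̄_i)(R_m − R̄_m) = 129.1300  ⇒  Cov = 129.1300 / 7 = 18.4471
Σ(R_m − R̄_m)² = 122.4800  ⇒  Var(R_m) = 122.4800 / 7 = 17.4971
β = Cov / Var(R_m) = 18.4471 / 17.4971 = 1.0543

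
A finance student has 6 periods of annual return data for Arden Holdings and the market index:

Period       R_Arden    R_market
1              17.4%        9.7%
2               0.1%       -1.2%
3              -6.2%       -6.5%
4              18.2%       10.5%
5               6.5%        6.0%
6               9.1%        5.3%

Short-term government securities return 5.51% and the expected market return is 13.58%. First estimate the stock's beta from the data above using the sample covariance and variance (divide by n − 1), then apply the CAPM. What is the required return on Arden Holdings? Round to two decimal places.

16.94%

Mean R_i = (17.4 + 0.1 − 6.2 + 18.2 + 6.5 + 9.1) / 6 = 7.5167%
Mean R_m = (9.7 − 1.2 − 6.5 + 10.5 + 6.0 + 5.3) / 6 = 3.9667%
Σ(R_i − R̄_i)(R_m − R̄_m) = 308.3933  ⇒  Cov = 308.3933 / 5 = 61.6787
Σ(R_m − R̄_m)² = 217.7133  ⇒  Var(R_m) = 217.7133 / 5 = 43.5427
β = Cov / Var(R_m) = 61.6787 / 43.5427 = 1.4165
MRP = 13.58% − 5.51% = 8.07%
E(R) = R_f + β × MRP = 5.51% + 1.4165 × 8.07% = 16.94%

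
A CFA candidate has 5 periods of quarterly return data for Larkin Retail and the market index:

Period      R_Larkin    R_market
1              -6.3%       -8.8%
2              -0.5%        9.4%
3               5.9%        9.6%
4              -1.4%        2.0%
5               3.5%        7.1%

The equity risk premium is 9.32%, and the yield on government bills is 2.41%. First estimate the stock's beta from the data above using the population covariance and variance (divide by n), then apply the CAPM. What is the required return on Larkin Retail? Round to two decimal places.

7.30%

Mean R_i = (-6.3 − 0.5 + 5.9 − 1.4 + 3.5) / 5 = 0.2400%
Mean R_m = (-8.8 + 9.4 + 9.6 + 2.0 + 7.1) / 5 = 3.8600%
Σ(R_i − R̄_i)(R_m − R̄_m) = 124.7980  ⇒  Cov = 124.7980 / 5 = 24.9596
Σ(R_m − R̄_m)² = 237.8720  ⇒  Var(R_m) = 237.8720 / 5 = 47.5744
β = Cov / Var(R_m) = 24.9596 / 47.5744 = 0.5246
E(R) = R_f + β × MRP = 2.41% + 0.5246 × 9.32% = 7.30%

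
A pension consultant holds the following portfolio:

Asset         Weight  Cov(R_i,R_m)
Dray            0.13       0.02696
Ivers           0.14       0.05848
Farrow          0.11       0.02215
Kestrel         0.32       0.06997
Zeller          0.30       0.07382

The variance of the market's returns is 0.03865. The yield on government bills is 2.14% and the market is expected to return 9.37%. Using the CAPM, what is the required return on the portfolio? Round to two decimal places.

β_Dray = 0.02696 / 0.03865 = 0.6975
β_Ivers = 0.05848 / 0.03865 = 1.5131
β_Farrow = 0.02215 / 0.03865 = 0.5731
β_Kestrel = 0.06997 / 0.03865 = 1.8103
β_Zeller = 0.07382 / 0.03865 = 1.9100
β_P = Σ w_i β_i = 0.13×0.6975 + 0.14×1.5131 + 0.11×0.5731 + 0.32×1.8103 + 0.30×1.9100 = 1.5178
MRP = 9.37% − 2.14% = 7.23%
E(R_P) = R_f + β_P × MRP = 2.14% + 1.5178 × 7.23% = 13.11%

13.11%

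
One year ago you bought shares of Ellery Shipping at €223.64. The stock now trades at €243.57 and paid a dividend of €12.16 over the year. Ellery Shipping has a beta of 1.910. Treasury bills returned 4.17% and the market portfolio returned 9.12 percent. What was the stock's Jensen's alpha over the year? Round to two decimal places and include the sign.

+0.72%

Realised HPR = (P1 + D1 − P0) / P0 = (243.57 + 12.16 − 223.64) / 223.64 = 32.09 / 223.64 = 14.3490%
MRP = 9.12% − 4.17% = 4.95%
CAPM required = R_f + β·MRP = 4.17% + 1.910 × 4.95% = 13.62450%
α = realised − required = 14.3490% − 13.62450% = +0.72%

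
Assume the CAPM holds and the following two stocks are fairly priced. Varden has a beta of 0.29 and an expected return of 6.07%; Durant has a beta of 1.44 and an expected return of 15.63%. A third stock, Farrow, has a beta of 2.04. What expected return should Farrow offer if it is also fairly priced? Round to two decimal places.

MRP (SML slope) = (15.63% − 6.07%) / (1.44 − 0.29) = 9.56% / 1.15 = 8.3130%
R_f (intercept) = 6.07% − 0.29 × 8.3130% = 3.6592%
E(R_Farrow) = R_f + β × MRP = 3.6592% + 2.04 × 8.3130% = 20.62%

20.62%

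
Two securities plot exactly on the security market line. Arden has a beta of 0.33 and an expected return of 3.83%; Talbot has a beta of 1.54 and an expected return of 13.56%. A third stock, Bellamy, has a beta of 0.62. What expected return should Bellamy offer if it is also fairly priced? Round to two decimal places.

MRP (SML slope) = (13.56% − 3.83%) / (1.54 − 0.33) = 9.73% / 1.21 = 8.0413%
R_f (intercept) = 3.83% − 0.33 × 8.0413% = 1.1764%
E(R_Bellamy) = R_f + β × MRP = 1.1764% + 0.62 × 8.0413% = 6.16%

6.16%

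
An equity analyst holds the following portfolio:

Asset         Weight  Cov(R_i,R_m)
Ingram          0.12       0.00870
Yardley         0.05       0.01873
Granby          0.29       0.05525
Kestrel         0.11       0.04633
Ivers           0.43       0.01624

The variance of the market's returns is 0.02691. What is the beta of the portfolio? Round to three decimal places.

β_Ingram = 0.00870 / 0.02691 = 0.3233
β_Yardley = 0.01873 / 0.02691 = 0.6960
β_Granby = 0.05525 / 0.02691 = 2.0531
β_Kestrel = 0.04633 / 0.02691 = 1.7217
β_Ivers = 0.01624 / 0.02691 = 0.6035
β_P = Σ w_i β_i = 0.12×0.3233 + 0.05×0.6960 + 0.29×2.0531 + 0.11×1.7217 + 0.43×0.6035 = 1.1179

1.118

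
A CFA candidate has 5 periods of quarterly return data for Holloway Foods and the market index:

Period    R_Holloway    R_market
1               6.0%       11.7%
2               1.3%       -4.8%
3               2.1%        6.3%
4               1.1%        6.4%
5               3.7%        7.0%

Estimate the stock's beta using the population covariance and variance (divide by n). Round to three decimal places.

0.234

Mean R_i = (6.0 + 1.3 + 2.1 + 1.1 + 3.7) / 5 = 2.8400%
Mean R_m = (11.7 − 4.8 + 6.3 + 6.4 + 7.0) / 5 = 5.3200%
Σ(R_i − R̄_i)(R_m − R̄_m) = 34.5860  ⇒  Cov = 34.5860 / 5 = 6.9172
Σ(R_m − R̄_m)² = 148.0680  ⇒  Var(R_m) = 148.0680 / 5 = 29.6136
β = Cov / Var(R_m) = 6.9172 / 29.6136 = 0.2336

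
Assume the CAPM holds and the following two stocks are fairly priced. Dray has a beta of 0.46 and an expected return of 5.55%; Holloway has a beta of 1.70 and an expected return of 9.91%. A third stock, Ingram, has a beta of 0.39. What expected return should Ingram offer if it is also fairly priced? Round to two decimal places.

5.30%

MRP (SML slope) = (9.91% − 5.55%) / (1.70 − 0.46) = 4.36% / 1.24 = 3.5161%
R_f (intercept) = 5.55% − 0.46 × 3.5161% = 3.9326%
E(R_Ingram) = R_f + β × MRP = 3.9326% + 0.39 × 3.5161% = 5.30%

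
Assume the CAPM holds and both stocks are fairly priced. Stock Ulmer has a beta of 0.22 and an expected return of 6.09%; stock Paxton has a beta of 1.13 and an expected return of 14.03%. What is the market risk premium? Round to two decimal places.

8.73%

Both satisfy E(R) = R_f + β·MRP, so the slope of the SML is
MRP = (14.03% − 6.09%) / (1.13 − 0.22) = 7.94% / 0.91 = 8.7253%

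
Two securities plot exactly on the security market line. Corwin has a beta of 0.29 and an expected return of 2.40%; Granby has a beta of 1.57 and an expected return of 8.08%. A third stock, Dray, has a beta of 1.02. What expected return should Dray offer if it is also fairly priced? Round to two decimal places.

MRP (SML slope) = (8.08% − 2.40%) / (1.57 − 0.29) = 5.68% / 1.28 = 4.4375%
R_f (intercept) = 2.40% − 0.29 × 4.4375% = 1.1131%
E(R_Dray) = R_f + β × MRP = 1.1131% + 1.02 × 4.4375% = 5.64%

5.64%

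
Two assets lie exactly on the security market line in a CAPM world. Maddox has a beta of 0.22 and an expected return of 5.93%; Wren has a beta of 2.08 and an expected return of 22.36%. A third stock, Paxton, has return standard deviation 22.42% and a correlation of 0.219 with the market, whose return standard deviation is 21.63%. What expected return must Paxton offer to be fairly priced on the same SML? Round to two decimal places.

5.99%

MRP = (22.36% − 5.93%) / (2.08 − 0.22) = 8.8333%
R_f = 5.93% − 0.22 × 8.8333% = 3.9867%
β_Paxton = ρ·σ_i/σ_m = 0.219 × 22.42 / 21.63 = 0.2270
E(R_Paxton) = R_f + β × MRP = 3.9867% + 0.2270 × 8.8333% = 5.99%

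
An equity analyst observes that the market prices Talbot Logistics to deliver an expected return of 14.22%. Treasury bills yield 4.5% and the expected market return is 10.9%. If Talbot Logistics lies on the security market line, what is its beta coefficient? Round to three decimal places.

MRP = 10.9% − 4.5% = 6.40%
β = (E(R) − R_f) / MRP = (14.22% − 4.5%) / 6.4% = 9.72% / 6.4% = 1.519

1.519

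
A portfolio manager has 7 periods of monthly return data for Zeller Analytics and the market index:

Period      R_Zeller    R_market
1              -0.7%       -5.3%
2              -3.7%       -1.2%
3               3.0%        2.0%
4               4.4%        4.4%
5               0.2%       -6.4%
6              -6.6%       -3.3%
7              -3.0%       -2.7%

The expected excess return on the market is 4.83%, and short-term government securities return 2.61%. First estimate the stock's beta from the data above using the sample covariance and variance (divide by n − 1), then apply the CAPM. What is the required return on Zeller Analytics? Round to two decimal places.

Mean R_i = (-0.7 − 3.7 + 3.0 + 4.4 + 0.2 − 6.6 − 3.0) / 7 = -0.9143%
Mean R_m = (-5.3 − 1.2 + 2.0 + 4.4 − 6.4 − 3.3 − 2.7) / 7 = -1.7857%
Σ(R_i − R̄_i)(R_m − R̄_m) = 50.6814  ⇒  Cov = 50.6814 / 6 = 8.4469
Σ(R_m − R̄_m)² = 89.7086  ⇒  Var(R_m) = 89.7086 / 6 = 14.9514
β = Cov / Var(R_m) = 8.4469 / 14.9514 = 0.5650
E(R) = R_f + β × MRP = 2.61% + 0.5650 × 4.83% = 5.34%

5.34%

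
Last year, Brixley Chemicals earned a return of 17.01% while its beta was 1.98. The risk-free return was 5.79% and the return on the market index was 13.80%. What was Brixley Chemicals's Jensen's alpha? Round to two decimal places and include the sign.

-4.64%

Market excess return = 13.80% − 5.79% = 8.01%
CAPM benchmark = R_f + β(R_m − R_f) = 5.79% + 1.98 × 8.01% = 21.6498%
α = actual − benchmark = 17.01% − 21.6498% = -4.64%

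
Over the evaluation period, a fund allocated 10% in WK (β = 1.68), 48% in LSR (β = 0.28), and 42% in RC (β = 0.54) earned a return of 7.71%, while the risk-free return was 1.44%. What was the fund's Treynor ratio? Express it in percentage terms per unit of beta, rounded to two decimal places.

11.85%

β_P = 0.10×1.68 + 0.48×0.28 + 0.42×0.54 = 0.5292
Treynor = (R_P − R_f) / β_P = (7.71% − 1.44%) / 0.5292 = 6.27% / 0.5292 = 11.85%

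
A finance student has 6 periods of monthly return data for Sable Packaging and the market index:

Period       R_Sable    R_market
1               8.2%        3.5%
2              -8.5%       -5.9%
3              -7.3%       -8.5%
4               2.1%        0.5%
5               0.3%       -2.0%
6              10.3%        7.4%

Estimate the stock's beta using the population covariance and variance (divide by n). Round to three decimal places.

1.274

Mean R_i = (8.2 − 8.5 − 7.3 + 2.1 + 0.3 + 10.3) / 6 = 0.8500%
Mean R_m = (3.5 − 5.9 − 8.5 + 0.5 − 2.0 + 7.4) / 6 = -0.8333%
Σ(R_i − R̄_i)(R_m − R̄_m) = 221.8200  ⇒  Cov = 221.8200 / 6 = 36.9700
Σ(R_m − R̄_m)² = 174.1533  ⇒  Var(R_m) = 174.1533 / 6 = 29.0256
β = Cov / Var(R_m) = 36.9700 / 29.0256 = 1.2737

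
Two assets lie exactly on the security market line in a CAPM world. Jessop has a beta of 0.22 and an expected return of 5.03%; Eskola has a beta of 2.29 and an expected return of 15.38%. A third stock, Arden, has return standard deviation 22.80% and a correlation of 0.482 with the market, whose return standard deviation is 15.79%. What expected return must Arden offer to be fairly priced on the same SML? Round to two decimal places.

MRP = (15.38% − 5.03%) / (2.29 − 0.22) = 5.0000%
R_f = 5.03% − 0.22 × 5.0000% = 3.9300%
β_Arden = ρ·σ_i/σ_m = 0.482 × 22.80 / 15.79 = 0.6960
E(R_Arden) = R_f + β × MRP = 3.9300% + 0.6960 × 5.0000% = 7.41%

7.41%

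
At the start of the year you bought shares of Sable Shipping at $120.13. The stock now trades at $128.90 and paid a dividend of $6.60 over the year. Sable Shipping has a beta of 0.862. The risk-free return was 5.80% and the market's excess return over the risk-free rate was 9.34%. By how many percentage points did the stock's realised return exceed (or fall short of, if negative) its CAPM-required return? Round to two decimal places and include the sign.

-1.06%

Realised HPR = (P1 + D1 − P0) / P0 = (128.90 + 6.60 − 120.13) / 120.13 = 15.37 / 120.13 = 12.7945%
CAPM required = R_f + β·MRP = 5.80% + 0.862 × 9.34% = 13.85108%
α = realised − required = 12.7945% − 13.85108% = -1.06%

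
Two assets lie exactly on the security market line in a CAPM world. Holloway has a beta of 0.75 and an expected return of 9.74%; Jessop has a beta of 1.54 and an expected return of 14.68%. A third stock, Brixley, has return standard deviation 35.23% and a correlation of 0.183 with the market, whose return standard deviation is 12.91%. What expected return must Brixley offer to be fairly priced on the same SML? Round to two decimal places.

8.17%

MRP = (14.68% − 9.74%) / (1.54 − 0.75) = 6.2532%
R_f = 9.74% − 0.75 × 6.2532% = 5.0501%
β_Brixley = ρ·σ_i/σ_m = 0.183 × 35.23 / 12.91 = 0.4994
E(R_Brixley) = R_f + β × MRP = 5.0501% + 0.4994 × 6.2532% = 8.17%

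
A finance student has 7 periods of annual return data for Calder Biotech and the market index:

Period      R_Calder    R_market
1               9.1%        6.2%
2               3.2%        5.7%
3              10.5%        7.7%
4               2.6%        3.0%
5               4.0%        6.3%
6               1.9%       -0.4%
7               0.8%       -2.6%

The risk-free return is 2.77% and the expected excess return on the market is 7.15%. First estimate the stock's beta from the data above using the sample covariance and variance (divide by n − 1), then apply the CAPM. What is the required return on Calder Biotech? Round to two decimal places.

Mean R_i = (9.1 + 3.2 + 10.5 + 2.6 + 4.0 + 1.9 + 0.8) / 7 = 4.5857%
Mean R_m = (6.2 + 5.7 + 7.7 + 3.0 + 6.3 − 0.4 − 2.6) / 7 = 3.7000%
Σ(R_i − R̄_i)(R_m − R̄_m) = 66.9000  ⇒  Cov = 66.9000 / 6 = 11.1500
Σ(R_m − R̄_m)² = 90.0000  ⇒  Var(R_m) = 90.0000 / 6 = 15.0000
β = Cov / Var(R_m) = 11.1500 / 15.0000 = 0.7433
E(R) = R_f + β × MRP = 2.77% + 0.7433 × 7.15% = 8.08%

8.08%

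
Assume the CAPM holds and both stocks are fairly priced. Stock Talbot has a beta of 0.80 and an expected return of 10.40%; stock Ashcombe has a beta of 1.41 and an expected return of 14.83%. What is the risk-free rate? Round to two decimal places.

4.59%

Both satisfy E(R) = R_f + β·MRP, so the slope of the SML is
MRP = (14.83% − 10.40%) / (1.41 − 0.80) = 4.43% / 0.61 = 7.2623%
R_f = E(R_Talbot) − β_Talbot·MRP = 10.40% − 0.80 × 7.2623% = 4.5902%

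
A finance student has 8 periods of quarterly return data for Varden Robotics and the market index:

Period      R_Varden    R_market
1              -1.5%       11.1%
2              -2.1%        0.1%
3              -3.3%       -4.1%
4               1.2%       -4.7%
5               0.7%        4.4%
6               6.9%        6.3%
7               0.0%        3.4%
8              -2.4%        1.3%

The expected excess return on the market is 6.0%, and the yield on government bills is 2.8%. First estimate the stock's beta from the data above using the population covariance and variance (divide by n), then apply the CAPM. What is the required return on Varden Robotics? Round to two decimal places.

Mean R_i = (-1.5 − 2.1 − 3.3 + 1.2 + 0.7 + 6.9 + 0.0 − 2.4) / 8 = -0.0625%
Mean R_m = (11.1 + 0.1 − 4.1 − 4.7 + 4.4 + 6.3 + 3.4 + 1.3) / 8 = 2.2250%
Σ(R_i − R̄_i)(R_m − R̄_m) = 35.5725  ⇒  Cov = 35.5725 / 8 = 4.4466
Σ(R_m − R̄_m)² = 194.8150  ⇒  Var(R_m) = 194.8150 / 8 = 24.3519
β = Cov / Var(R_m) = 4.4466 / 24.3519 = 0.1826
E(R) = R_f + β × MRP = 2.8% + 0.1826 × 6.0% = 3.90%

3.90%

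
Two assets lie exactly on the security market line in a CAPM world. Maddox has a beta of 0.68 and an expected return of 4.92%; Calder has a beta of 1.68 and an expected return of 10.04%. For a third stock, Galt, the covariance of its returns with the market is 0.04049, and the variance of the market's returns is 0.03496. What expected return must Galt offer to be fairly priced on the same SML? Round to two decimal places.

7.37%

MRP = (10.04% − 4.92%) / (1.68 − 0.68) = 5.1200%
R_f = 4.92% − 0.68 × 5.1200% = 1.4384%
β_Galt = Cov / Var(R_m) = 0.04049 / 0.03496 = 1.1582
E(R_Galt) = R_f + β × MRP = 1.4384% + 1.1582 × 5.1200% = 7.37%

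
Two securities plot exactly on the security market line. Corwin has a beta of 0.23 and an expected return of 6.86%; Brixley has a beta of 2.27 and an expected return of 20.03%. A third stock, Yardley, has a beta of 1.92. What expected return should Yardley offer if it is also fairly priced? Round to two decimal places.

17.77%

MRP (SML slope) = (20.03% − 6.86%) / (2.27 − 0.23) = 13.17% / 2.04 = 6.4559%
R_f (intercept) = 6.86% − 0.23 × 6.4559% = 5.3751%
E(R_Yardley) = R_f + β × MRP = 5.3751% + 1.92 × 6.4559% = 17.77%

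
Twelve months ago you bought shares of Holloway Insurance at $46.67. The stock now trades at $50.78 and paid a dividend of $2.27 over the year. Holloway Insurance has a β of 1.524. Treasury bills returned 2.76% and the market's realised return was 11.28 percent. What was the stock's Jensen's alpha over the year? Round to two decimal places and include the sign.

-2.07%

Realised HPR = (P1 + D1 − P0) / P0 = (50.78 + 2.27 − 46.67) / 46.67 = 6.38 / 46.67 = 13.6705%
MRP = 11.28% − 2.76% = 8.52%
CAPM required = R_f + β·MRP = 2.76% + 1.524 × 8.52% = 15.74448%
α = realised − required = 13.6705% − 15.74448% = -2.07%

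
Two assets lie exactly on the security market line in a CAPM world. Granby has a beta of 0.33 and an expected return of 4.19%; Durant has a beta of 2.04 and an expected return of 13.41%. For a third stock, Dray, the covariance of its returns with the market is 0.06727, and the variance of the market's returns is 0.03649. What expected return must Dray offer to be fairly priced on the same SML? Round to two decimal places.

12.35%

MRP = (13.41% − 4.19%) / (2.04 − 0.33) = 5.3918%
R_f = 4.19% − 0.33 × 5.3918% = 2.4107%
β_Dray = Cov / Var(R_m) = 0.06727 / 0.03649 = 1.8435
E(R_Dray) = R_f + β × MRP = 2.4107% + 1.8435 × 5.3918% = 12.35%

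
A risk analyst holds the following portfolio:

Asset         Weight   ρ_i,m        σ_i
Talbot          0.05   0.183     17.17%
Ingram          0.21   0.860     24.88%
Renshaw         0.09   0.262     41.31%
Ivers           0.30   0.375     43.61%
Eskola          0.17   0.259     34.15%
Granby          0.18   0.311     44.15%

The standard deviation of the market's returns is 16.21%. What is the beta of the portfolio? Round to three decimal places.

0.895

β_Talbot = 0.183 × 17.17% / 16.21% = 0.1938
β_Ingram = 0.860 × 24.88% / 16.21% = 1.3200
β_Renshaw = 0.262 × 41.31% / 16.21% = 0.6677
β_Ivers = 0.375 × 43.61% / 16.21% = 1.0089
β_Eskola = 0.259 × 34.15% / 16.21% = 0.5456
β_Granby = 0.311 × 44.15% / 16.21% = 0.8470
β_P = Σ w_i β_i = 0.05×0.1938 + 0.21×1.3200 + 0.09×0.6677 + 0.30×1.0089 + 0.17×0.5456 + 0.18×0.8470 = 0.8949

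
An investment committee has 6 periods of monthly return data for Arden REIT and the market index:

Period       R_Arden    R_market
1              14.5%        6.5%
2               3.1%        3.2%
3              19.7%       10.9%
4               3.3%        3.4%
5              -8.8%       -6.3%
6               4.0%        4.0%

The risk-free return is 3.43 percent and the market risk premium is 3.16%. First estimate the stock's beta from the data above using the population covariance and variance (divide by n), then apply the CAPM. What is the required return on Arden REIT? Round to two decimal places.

Mean R_i = (14.5 + 3.1 + 19.7 + 3.3 − 8.8 + 4.0) / 6 = 5.9667%
Mean R_m = (6.5 + 3.2 + 10.9 + 3.4 − 6.3 + 4.0) / 6 = 3.6167%
Σ(R_i − R̄_i)(R_m − R̄_m) = 272.0833  ⇒  Cov = 272.0833 / 6 = 45.3472
Σ(R_m − R̄_m)² = 160.0683  ⇒  Var(R_m) = 160.0683 / 6 = 26.6781
β = Cov / Var(R_m) = 45.3472 / 26.6781 = 1.6998
E(R) = R_f + β × MRP = 3.43% + 1.6998 × 3.16% = 8.80%

8.80%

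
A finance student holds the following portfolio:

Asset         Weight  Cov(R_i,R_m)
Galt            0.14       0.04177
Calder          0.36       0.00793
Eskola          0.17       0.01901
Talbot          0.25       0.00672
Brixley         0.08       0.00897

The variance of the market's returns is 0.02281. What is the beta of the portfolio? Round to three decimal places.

0.628

β_Galt = 0.04177 / 0.02281 = 1.8312
β_Calder = 0.00793 / 0.02281 = 0.3477
β_Eskola = 0.01901 / 0.02281 = 0.8334
β_Talbot = 0.00672 / 0.02281 = 0.2946
β_Brixley = 0.00897 / 0.02281 = 0.3932
β_P = Σ w_i β_i = 0.14×1.8312 + 0.36×0.3477 + 0.17×0.8334 + 0.25×0.2946 + 0.08×0.3932 = 0.6283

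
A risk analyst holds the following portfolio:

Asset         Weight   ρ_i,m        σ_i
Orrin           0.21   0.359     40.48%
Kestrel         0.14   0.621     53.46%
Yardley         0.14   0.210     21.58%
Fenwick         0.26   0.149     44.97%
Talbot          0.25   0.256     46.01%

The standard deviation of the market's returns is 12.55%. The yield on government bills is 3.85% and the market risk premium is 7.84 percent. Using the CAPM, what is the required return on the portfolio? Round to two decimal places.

11.98%

β_Orrin = 0.359 × 40.48% / 12.55% = 1.1580
β_Kestrel = 0.621 × 53.46% / 12.55% = 2.6453
β_Yardley = 0.210 × 21.58% / 12.55% = 0.3611
β_Fenwick = 0.149 × 44.97% / 12.55% = 0.5339
β_Talbot = 0.256 × 46.01% / 12.55% = 0.9385
β_P = Σ w_i β_i = 0.21×1.1580 + 0.14×2.6453 + 0.14×0.3611 + 0.26×0.5339 + 0.25×0.9385 = 1.0375
E(R_P) = R_f + β_P × MRP = 3.85% + 1.0375 × 7.84% = 11.98%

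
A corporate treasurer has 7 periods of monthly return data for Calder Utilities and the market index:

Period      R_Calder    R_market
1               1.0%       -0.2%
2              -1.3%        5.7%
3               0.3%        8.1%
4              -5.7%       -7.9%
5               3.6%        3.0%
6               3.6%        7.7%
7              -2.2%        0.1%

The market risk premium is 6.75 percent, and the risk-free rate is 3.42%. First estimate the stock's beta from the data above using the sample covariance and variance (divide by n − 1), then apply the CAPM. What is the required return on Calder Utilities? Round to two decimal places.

Mean R_i = (1.0 − 1.3 + 0.3 − 5.7 + 3.6 + 3.6 − 2.2) / 7 = -0.1000%
Mean R_m = (-0.2 + 5.7 + 8.1 − 7.9 + 3.0 + 7.7 + 0.1) / 7 = 2.3571%
Σ(R_i − R̄_i)(R_m − R̄_m) = 79.8000  ⇒  Cov = 79.8000 / 6 = 13.3000
Σ(R_m − R̄_m)² = 189.9571  ⇒  Var(R_m) = 189.9571 / 6 = 31.6595
β = Cov / Var(R_m) = 13.3000 / 31.6595 = 0.4201
E(R) = R_f + β × MRP = 3.42% + 0.4201 × 6.75% = 6.26%

6.26%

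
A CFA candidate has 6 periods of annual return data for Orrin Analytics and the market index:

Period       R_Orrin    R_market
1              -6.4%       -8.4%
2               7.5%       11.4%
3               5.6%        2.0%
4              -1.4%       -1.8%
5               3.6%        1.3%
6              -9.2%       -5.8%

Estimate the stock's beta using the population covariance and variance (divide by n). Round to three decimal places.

0.869

Mean R_i = (-6.4 + 7.5 + 5.6 − 1.4 + 3.6 − 9.2) / 6 = -0.0500%
Mean R_m = (-8.4 + 11.4 + 2.0 − 1.8 + 1.3 − 5.8) / 6 = -0.2167%
Σ(R_i − R̄_i)(R_m − R̄_m) = 210.9550  ⇒  Cov = 210.9550 / 6 = 35.1592
Σ(R_m − R̄_m)² = 242.8083  ⇒  Var(R_m) = 242.8083 / 6 = 40.4681
β = Cov / Var(R_m) = 35.1592 / 40.4681 = 0.8688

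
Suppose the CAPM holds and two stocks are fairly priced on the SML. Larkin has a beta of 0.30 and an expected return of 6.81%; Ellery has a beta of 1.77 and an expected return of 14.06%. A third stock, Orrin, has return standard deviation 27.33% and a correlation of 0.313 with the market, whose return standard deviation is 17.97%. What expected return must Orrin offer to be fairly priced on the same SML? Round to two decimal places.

7.68%

MRP = (14.06% − 6.81%) / (1.77 − 0.30) = 4.9320%
R_f = 6.81% − 0.30 × 4.9320% = 5.3304%
β_Orrin = ρ·σ_i/σ_m = 0.313 × 27.33 / 17.97 = 0.4760
E(R_Orrin) = R_f + β × MRP = 5.3304% + 0.4760 × 4.9320% = 7.68%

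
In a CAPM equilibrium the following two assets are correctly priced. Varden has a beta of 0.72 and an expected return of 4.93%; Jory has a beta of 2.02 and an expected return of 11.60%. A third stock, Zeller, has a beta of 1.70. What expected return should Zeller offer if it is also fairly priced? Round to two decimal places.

MRP (SML slope) = (11.60% − 4.93%) / (2.02 − 0.72) = 6.67% / 1.30 = 5.1308%
R_f (intercept) = 4.93% − 0.72 × 5.1308% = 1.2358%
E(R_Zeller) = R_f + β × MRP = 1.2358% + 1.70 × 5.1308% = 9.96%

9.96%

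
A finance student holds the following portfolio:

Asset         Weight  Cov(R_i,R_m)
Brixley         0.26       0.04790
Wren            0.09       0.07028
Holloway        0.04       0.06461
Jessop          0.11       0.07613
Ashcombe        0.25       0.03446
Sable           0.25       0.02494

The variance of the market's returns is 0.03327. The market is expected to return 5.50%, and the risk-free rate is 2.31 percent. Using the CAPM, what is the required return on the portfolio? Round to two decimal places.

β_Brixley = 0.04790 / 0.03327 = 1.4397
β_Wren = 0.07028 / 0.03327 = 2.1124
β_Holloway = 0.06461 / 0.03327 = 1.9420
β_Jessop = 0.07613 / 0.03327 = 2.2882
β_Ashcombe = 0.03446 / 0.03327 = 1.0358
β_Sable = 0.02494 / 0.03327 = 0.7496
β_P = Σ w_i β_i = 0.26×1.4397 + 0.09×2.1124 + 0.04×1.9420 + 0.11×2.2882 + 0.25×1.0358 + 0.25×0.7496 = 1.3402
MRP = 5.50% − 2.31% = 3.19%
E(R_P) = R_f + β_P × MRP = 2.31% + 1.3402 × 3.19% = 6.59%

6.59%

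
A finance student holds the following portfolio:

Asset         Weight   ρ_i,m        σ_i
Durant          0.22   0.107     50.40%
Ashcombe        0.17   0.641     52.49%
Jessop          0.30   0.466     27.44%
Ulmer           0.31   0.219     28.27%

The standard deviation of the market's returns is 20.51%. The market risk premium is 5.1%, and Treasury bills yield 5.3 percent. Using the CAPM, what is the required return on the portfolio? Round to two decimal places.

β_Durant = 0.107 × 50.40% / 20.51% = 0.2629
β_Ashcombe = 0.641 × 52.49% / 20.51% = 1.6405
β_Jessop = 0.466 × 27.44% / 20.51% = 0.6235
β_Ulmer = 0.219 × 28.27% / 20.51% = 0.3019
β_P = Σ w_i β_i = 0.22×0.2629 + 0.17×1.6405 + 0.30×0.6235 + 0.31×0.3019 = 0.6174
E(R_P) = R_f + β_P × MRP = 5.3% + 0.6174 × 5.1% = 8.45%

8.45%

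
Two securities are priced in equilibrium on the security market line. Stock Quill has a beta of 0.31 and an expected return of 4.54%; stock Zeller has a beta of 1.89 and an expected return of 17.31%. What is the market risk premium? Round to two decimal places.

Both satisfy E(R) = R_f + β·MRP, so the slope of the SML is
MRP = (17.31% − 4.54%) / (1.89 − 0.31) = 12.77% / 1.58 = 8.0823%

8.08%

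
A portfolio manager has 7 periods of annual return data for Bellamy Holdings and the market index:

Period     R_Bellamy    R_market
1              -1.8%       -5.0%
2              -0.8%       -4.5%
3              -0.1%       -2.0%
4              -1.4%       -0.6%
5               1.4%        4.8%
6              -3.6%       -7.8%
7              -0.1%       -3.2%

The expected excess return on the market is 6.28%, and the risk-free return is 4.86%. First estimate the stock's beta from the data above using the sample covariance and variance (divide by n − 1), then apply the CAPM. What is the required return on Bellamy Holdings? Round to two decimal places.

6.96%

Mean R_i = (-1.8 − 0.8 − 0.1 − 1.4 + 1.4 − 3.6 − 0.1) / 7 = -0.9143%
Mean R_m = (-5.0 − 4.5 − 2.0 − 0.6 + 4.8 − 7.8 − 3.2) / 7 = -2.6143%
Σ(R_i − R̄_i)(R_m − R̄_m) = 32.0286  ⇒  Cov = 32.0286 / 6 = 5.3381
Σ(R_m − R̄_m)² = 95.8886  ⇒  Var(R_m) = 95.8886 / 6 = 15.9814
β = Cov / Var(R_m) = 5.3381 / 15.9814 = 0.3340
E(R) = R_f + β × MRP = 4.86% + 0.3340 × 6.28% = 6.96%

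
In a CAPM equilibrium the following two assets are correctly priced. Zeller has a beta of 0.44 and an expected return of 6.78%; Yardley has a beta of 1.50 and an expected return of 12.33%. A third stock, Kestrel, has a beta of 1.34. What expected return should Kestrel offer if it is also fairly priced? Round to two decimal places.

MRP (SML slope) = (12.33% − 6.78%) / (1.50 − 0.44) = 5.55% / 1.06 = 5.2358%
R_f (intercept) = 6.78% − 0.44 × 5.2358% = 4.4762%
E(R_Kestrel) = R_f + β × MRP = 4.4762% + 1.34 × 5.2358% = 11.49%

11.49%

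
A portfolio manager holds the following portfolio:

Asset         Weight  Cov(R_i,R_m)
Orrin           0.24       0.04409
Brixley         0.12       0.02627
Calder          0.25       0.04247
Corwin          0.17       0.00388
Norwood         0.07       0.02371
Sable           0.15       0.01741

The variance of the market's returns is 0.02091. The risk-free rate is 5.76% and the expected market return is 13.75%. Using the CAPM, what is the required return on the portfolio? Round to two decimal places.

β_Orrin = 0.04409 / 0.02091 = 2.1086
β_Brixley = 0.02627 / 0.02091 = 1.2563
β_Calder = 0.04247 / 0.02091 = 2.0311
β_Corwin = 0.00388 / 0.02091 = 0.1856
β_Norwood = 0.02371 / 0.02091 = 1.1339
β_Sable = 0.01741 / 0.02091 = 0.8326
β_P = Σ w_i β_i = 0.24×2.1086 + 0.12×1.2563 + 0.25×2.0311 + 0.17×0.1856 + 0.07×1.1339 + 0.15×0.8326 = 1.4004
MRP = 13.75% − 5.76% = 7.99%
E(R_P) = R_f + β_P × MRP = 5.76% + 1.4004 × 7.99% = 16.95%

16.95%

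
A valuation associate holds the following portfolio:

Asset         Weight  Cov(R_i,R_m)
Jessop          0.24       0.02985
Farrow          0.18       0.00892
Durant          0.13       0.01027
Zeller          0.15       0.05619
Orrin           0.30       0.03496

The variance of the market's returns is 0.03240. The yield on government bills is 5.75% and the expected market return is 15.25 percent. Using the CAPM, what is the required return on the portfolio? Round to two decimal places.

14.26%

β_Jessop = 0.02985 / 0.03240 = 0.9213
β_Farrow = 0.00892 / 0.03240 = 0.2753
β_Durant = 0.01027 / 0.03240 = 0.3170
β_Zeller = 0.05619 / 0.03240 = 1.7343
β_Orrin = 0.03496 / 0.03240 = 1.0790
β_P = Σ w_i β_i = 0.24×0.9213 + 0.18×0.2753 + 0.13×0.3170 + 0.15×1.7343 + 0.30×1.0790 = 0.8957
MRP = 15.25% − 5.75% = 9.50%
E(R_P) = R_f + β_P × MRP = 5.75% + 0.8957 × 9.50% = 14.26%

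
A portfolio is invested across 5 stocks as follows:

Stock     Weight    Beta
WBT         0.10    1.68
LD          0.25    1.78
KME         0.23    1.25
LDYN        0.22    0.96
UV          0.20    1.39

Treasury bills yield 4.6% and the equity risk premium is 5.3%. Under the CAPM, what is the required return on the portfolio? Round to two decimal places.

β_P = Σ w_i β_i = 0.10×1.68 + 0.25×1.78 + 0.23×1.25 + 0.22×0.96 + 0.20×1.39 = 1.3897
E(R_P) = R_f + β_P × MRP = 4.6% + 1.3897 × 5.3% = 11.97%

11.97%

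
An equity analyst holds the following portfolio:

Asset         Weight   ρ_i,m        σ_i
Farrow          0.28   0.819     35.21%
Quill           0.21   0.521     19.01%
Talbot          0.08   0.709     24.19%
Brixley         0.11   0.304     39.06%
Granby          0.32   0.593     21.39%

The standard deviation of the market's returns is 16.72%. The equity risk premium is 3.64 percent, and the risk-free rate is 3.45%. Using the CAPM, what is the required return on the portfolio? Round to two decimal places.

7.13%

β_Farrow = 0.819 × 35.21% / 16.72% = 1.7247
β_Quill = 0.521 × 19.01% / 16.72% = 0.5924
β_Talbot = 0.709 × 24.19% / 16.72% = 1.0258
β_Brixley = 0.304 × 39.06% / 16.72% = 0.7102
β_Granby = 0.593 × 21.39% / 16.72% = 0.7586
β_P = Σ w_i β_i = 0.28×1.7247 + 0.21×0.5924 + 0.08×1.0258 + 0.11×0.7102 + 0.32×0.7586 = 1.0103
E(R_P) = R_f + β_P × MRP = 3.45% + 1.0103 × 3.64% = 7.13%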